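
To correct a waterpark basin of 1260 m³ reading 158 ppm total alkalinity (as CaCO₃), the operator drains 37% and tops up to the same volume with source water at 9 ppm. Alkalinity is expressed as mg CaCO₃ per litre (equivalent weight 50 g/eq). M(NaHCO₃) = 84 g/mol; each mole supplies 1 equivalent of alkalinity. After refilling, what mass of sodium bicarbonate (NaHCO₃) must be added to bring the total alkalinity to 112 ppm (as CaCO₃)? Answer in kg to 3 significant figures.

19.3 kg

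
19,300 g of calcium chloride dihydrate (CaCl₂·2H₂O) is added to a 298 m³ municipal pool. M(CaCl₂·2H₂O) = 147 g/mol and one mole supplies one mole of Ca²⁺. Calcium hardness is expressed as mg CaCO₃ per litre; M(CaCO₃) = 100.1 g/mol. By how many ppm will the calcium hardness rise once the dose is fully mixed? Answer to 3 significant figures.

44.1 ppm

Volume: 298 m³ = 298,000 L.
Moles of Ca²⁺: 19,300 g ÷ 147 g/mol = 131.3 mol.
As CaCO₃: 131.3 mol × 100.1 g/mol = 13,140 g.
Rise: 13,140 g / 298,000 L × 1000 = 44.1 mg/L.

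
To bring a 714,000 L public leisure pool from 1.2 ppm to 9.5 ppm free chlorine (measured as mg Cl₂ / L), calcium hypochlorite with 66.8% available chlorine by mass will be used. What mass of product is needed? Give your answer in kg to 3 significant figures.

Chlorine deficit: 9.5 − 1.2 = 8.3 ppm = 8.3 mg/L as Cl₂.
Cl₂ equivalent needed: 8.3 mg/L × 714,000 L = 5,926,000 mg = 5926 g.
Product at 66.8% available chlorine: 5926 / 0.668 = 8872 g.

8.87 kg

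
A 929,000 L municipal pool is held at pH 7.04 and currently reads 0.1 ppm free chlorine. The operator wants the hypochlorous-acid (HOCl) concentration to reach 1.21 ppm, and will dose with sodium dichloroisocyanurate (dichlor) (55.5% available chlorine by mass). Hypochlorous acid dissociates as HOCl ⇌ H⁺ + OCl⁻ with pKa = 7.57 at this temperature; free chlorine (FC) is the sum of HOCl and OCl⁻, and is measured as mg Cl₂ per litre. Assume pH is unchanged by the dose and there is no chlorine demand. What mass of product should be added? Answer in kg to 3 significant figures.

2.46 kg

[OCl⁻]/[HOCl] = 10^(pH − pKa) = 10^(7.04 − 7.57) = 0.2951; fraction as HOCl = 1/(1 + 0.2951) = 0.7721.
Free chlorine required for 1.21 ppm HOCl: 1.21 / 0.7721 = 1.567 ppm.
FC to add: 1.567 − 0.1 = 1.467 mg/L as Cl₂.
Cl₂ equivalent: 1.467 mg/L × 929,000 L = 1363 g.
Product at 55.5% available Cl: 1363 / 0.555 = 2456 g.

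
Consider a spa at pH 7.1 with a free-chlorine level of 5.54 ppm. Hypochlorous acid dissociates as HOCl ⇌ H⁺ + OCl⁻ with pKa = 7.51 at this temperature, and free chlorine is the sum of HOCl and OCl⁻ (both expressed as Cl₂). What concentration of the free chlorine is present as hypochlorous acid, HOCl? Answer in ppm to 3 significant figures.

[OCl⁻]/[HOCl] = 10^(pH − pKa) = 10^(7.1 − 7.51) = 10^-0.41 = 0.389.
Fraction as HOCl = 1 / (1 + 0.389) = 0.7199.
HOCl = 0.7199 × 5.54 ppm = 3.988 ppm.

3.99 ppm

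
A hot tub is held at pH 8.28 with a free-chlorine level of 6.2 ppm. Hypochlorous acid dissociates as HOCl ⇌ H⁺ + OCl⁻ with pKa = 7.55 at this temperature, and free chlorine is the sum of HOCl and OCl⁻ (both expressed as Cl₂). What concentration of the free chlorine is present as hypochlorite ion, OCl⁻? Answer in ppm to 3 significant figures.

[OCl⁻]/[HOCl] = 10^(pH − pKa) = 10^(8.28 − 7.55) = 10^0.73 = 5.37.
Fraction as HOCl = 1 / (1 + 5.37) = 0.157.
OCl⁻ = (1 − 0.157) × 6.2 ppm = 5.227 ppm.

5.23 ppm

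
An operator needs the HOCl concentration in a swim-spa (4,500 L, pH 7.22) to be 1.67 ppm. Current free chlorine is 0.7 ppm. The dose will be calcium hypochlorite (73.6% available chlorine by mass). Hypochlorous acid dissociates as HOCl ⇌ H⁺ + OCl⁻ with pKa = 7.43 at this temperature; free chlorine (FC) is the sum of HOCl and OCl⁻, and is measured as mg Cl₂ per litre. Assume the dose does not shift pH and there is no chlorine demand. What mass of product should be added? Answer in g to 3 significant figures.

12.2 g

[OCl⁻]/[HOCl] = 10^(pH − pKa) = 10^(7.22 − 7.43) = 0.6166; fraction as HOCl = 1/(1 + 0.6166) = 0.6186.
Free chlorine required for 1.67 ppm HOCl: 1.67 / 0.6186 = 2.7 ppm.
FC to add: 2.7 − 0.7 = 2 mg/L as Cl₂.
Cl₂ equivalent: 2 mg/L × 4,500 L = 8.999 g.
Product at 73.6% available Cl: 8.999 / 0.736 = 12.23 g.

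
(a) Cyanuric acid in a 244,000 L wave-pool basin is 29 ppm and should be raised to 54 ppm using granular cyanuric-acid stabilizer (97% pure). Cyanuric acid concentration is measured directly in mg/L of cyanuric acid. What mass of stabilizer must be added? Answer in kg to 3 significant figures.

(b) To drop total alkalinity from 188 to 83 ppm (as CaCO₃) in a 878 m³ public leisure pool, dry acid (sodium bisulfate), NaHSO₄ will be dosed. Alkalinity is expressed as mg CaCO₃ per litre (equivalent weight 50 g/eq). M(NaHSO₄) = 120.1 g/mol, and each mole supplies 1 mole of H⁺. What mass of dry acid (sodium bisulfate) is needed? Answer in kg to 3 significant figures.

(a) CYA to add: (54 − 29) = 25 mg/L × 244,000 L = 6100 g cyanuric acid.
(a) At 97% purity: 6100 / 0.97 = 6289 g product.

(b) Volume: 878 m³ = 878,000 L.
(b) Alkalinity to neutralize: (188 − 83) = 105 mg/L as CaCO₃ × 878,000 L = 92,190 g as CaCO₃.
(b) Equivalents of H⁺ required: 92,190 ÷ 50 g/eq = 1844 eq = 1844 mol NaHSO₄.
(b) Mass of NaHSO₄: 1844 × 120.1 = 221,400 g.

(a) 6.29 kg; (b) 221 kg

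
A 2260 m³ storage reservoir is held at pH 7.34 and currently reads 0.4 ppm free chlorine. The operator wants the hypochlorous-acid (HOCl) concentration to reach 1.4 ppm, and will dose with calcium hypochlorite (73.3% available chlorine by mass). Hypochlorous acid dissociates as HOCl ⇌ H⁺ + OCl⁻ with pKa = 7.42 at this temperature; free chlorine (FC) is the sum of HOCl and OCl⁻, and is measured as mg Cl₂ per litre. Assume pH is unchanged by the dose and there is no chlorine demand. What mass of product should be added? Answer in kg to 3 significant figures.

6.67 kg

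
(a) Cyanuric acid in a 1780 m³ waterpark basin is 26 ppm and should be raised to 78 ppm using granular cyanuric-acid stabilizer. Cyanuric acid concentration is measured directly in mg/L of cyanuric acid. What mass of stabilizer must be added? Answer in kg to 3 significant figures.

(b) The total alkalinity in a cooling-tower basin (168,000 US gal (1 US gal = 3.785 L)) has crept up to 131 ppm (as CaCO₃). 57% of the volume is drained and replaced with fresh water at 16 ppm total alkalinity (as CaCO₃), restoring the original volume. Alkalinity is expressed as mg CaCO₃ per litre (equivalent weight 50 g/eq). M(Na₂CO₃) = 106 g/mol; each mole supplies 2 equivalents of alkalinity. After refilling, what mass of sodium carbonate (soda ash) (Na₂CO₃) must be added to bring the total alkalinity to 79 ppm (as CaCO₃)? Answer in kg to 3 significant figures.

(a) 92.6 kg; (b) 9.13 kg

(a) Volume: 1780 m³ = 1,780,000 L.
(a) CYA to add: (78 − 26) = 52 mg/L × 1,780,000 L = 92,560 g cyanuric acid.

(b) Volume: 168,000 US gal × 3.785 L/gal = 635,880 L.
(b) After draining 57% and refilling: 131 × 0.43 + 16 × 0.57 = 65.45 ppm.
(b) Deficit to target: 79 − 65.45 = 13.55 mg/L.
(b) As CaCO₃: 13.55 mg/L × 635,880 L = 8616 g; ÷ 50 g/eq ÷ 2 = 86.16 mol Na₂CO₃.
(b) Mass: 86.16 × 106 = 9133 g.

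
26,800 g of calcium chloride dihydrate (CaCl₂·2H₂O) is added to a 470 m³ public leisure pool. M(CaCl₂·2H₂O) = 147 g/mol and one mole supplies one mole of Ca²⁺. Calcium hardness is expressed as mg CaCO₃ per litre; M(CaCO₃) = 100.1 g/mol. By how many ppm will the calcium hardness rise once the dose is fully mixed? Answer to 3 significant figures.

38.8 ppm

Volume: 470 m³ = 470,000 L.
Moles of Ca²⁺: 26,800 g ÷ 147 g/mol = 182.3 mol.
As CaCO₃: 182.3 mol × 100.1 g/mol = 18,250 g.
Rise: 18,250 g / 470,000 L × 1000 = 38.83 mg/L.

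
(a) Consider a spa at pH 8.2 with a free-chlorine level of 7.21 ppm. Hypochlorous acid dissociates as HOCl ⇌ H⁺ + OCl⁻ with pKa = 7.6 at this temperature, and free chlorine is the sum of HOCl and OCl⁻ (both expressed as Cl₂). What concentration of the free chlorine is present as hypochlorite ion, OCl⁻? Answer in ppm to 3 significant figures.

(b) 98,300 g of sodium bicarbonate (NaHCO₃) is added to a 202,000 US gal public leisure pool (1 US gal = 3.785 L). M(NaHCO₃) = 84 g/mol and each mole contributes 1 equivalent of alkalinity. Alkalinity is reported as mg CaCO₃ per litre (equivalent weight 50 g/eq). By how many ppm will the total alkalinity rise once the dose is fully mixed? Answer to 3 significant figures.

(a) 5.76 ppm; (b) 76.5 ppm

(a) [OCl⁻]/[HOCl] = 10^(pH − pKa) = 10^(8.2 − 7.6) = 10^0.60 = 3.981.
(a) Fraction as HOCl = 1 / (1 + 3.981) = 0.2008.
(a) OCl⁻ = (1 − 0.2008) × 7.21 ppm = 5.763 ppm.

(b) Volume: 202,000 US gal × 3.785 L/gal = 764,570 L.
(b) Moles of NaHCO₃: 98,300 g ÷ 84 g/mol = 1170 mol → 1170 eq of alkalinity.
(b) As CaCO₃: 1170 eq × 50 g/eq = 58,510 g.
(b) Rise: 58,510 g / 764,570 L × 1000 = 76.53 mg/L.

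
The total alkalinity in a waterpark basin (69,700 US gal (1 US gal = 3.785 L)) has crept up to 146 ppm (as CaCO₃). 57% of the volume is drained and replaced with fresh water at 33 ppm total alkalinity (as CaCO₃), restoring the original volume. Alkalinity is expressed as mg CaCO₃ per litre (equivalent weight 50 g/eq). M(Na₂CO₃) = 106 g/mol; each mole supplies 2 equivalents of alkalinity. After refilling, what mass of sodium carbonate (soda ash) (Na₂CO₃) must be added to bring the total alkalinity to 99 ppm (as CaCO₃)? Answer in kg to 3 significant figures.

4.87 kg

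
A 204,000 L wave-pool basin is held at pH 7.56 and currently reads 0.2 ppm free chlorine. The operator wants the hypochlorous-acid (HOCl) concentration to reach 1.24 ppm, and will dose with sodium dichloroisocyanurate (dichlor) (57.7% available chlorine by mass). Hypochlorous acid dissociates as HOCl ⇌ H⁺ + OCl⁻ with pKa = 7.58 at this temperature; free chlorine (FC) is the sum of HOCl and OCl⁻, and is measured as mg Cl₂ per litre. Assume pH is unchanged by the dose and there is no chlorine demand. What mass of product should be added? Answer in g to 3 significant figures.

786 g

[OCl⁻]/[HOCl] = 10^(pH − pKa) = 10^(7.56 − 7.58) = 0.955; fraction as HOCl = 1/(1 + 0.955) = 0.5115.
Free chlorine required for 1.24 ppm HOCl: 1.24 / 0.5115 = 2.424 ppm.
FC to add: 2.424 − 0.2 = 2.224 mg/L as Cl₂.
Cl₂ equivalent: 2.224 mg/L × 204,000 L = 453.7 g.
Product at 57.7% available Cl: 453.7 / 0.577 = 786.4 g.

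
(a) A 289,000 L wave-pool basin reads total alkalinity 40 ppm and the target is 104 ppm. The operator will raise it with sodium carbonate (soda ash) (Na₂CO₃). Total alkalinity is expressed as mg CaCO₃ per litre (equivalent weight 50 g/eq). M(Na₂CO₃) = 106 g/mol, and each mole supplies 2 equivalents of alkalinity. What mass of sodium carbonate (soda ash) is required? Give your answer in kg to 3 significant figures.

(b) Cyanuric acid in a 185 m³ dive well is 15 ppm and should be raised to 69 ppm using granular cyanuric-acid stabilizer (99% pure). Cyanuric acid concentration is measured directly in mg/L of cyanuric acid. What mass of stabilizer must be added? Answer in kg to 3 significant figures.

(a) 19.6 kg; (b) 10.1 kg

(a) Alkalinity to add: (104 − 40) = 64 mg/L as CaCO₃ × 289,000 L = 18,500 g as CaCO₃.
(a) Equivalents: 18,500 g ÷ 50 g/eq = 369.9 eq.
(a) Each mole of Na₂CO₃ supplies 2 eq, so 369.9 / 2 = 185 mol.
(a) Mass: 185 mol × 106 g/mol = 19,610 g.

(b) Volume: 185 m³ = 185,000 L.
(b) CYA to add: (69 − 15) = 54 mg/L × 185,000 L = 9990 g cyanuric acid.
(b) At 99% purity: 9990 / 0.99 = 10,090 g product.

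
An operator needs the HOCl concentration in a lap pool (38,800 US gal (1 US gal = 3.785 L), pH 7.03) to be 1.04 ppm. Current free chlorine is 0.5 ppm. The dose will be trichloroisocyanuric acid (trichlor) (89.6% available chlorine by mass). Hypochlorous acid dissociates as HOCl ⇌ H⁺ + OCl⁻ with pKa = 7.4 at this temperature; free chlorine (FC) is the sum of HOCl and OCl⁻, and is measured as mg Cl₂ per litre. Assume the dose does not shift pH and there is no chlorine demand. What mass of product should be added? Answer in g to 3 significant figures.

Volume: 38,800 US gal × 3.785 L/gal = 146,858 L.
[OCl⁻]/[HOCl] = 10^(pH − pKa) = 10^(7.03 − 7.4) = 0.4266; fraction as HOCl = 1/(1 + 0.4266) = 0.701.
Free chlorine required for 1.04 ppm HOCl: 1.04 / 0.701 = 1.484 ppm.
FC to add: 1.484 − 0.5 = 0.9836 mg/L as Cl₂.
Cl₂ equivalent: 0.9836 mg/L × 146,858 L = 144.5 g.
Product at 89.6% available Cl: 144.5 / 0.896 = 161.2 g.

161 g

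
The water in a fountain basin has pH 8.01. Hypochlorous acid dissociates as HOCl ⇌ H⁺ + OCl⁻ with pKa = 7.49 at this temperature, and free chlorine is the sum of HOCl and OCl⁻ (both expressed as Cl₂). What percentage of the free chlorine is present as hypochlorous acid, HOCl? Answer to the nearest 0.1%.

23.2%

[OCl⁻]/[HOCl] = 10^(pH − pKa) = 10^(8.01 − 7.49) = 10^0.52 = 3.311.
Fraction as HOCl = 1 / (1 + 3.311) = 0.2319.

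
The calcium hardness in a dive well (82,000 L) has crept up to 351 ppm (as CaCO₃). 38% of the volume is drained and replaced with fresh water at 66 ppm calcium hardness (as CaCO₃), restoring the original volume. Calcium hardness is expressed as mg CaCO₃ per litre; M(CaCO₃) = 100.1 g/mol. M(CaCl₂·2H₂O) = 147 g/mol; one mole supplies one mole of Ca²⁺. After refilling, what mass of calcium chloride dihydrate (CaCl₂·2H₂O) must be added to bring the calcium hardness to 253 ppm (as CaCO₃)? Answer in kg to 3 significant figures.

1.24 kg

After draining 38% and refilling: 351 × 0.62 + 66 × 0.38 = 242.7 ppm.
Deficit to target: 253 − 242.7 = 10.3 mg/L.
As CaCO₃: 10.3 mg/L × 82,000 L = 844.6 g; ÷ 100.1 = 8.438 mol Ca²⁺.
Mass: 8.438 × 147 = 1240 g.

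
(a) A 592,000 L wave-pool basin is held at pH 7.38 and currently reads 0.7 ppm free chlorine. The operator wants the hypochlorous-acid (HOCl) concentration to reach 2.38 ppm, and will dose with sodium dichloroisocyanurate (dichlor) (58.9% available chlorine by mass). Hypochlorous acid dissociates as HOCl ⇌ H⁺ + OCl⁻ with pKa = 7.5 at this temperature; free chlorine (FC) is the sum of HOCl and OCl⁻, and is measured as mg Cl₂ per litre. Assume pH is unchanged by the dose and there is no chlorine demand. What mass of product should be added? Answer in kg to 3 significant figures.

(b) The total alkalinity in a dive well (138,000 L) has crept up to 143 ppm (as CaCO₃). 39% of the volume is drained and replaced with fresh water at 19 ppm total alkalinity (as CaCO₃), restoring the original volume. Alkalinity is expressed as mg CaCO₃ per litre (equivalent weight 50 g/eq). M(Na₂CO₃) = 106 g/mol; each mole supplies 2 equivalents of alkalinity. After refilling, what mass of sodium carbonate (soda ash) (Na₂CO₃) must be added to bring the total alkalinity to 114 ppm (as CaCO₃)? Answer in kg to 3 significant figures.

(a) 3.50 kg; (b) 2.83 kg

(a) [OCl⁻]/[HOCl] = 10^(pH − pKa) = 10^(7.38 − 7.5) = 0.7586; fraction as HOCl = 1/(1 + 0.7586) = 0.5686.
(a) Free chlorine required for 2.38 ppm HOCl: 2.38 / 0.5686 = 4.185 ppm.
(a) FC to add: 4.185 − 0.7 = 3.485 mg/L as Cl₂.
(a) Cl₂ equivalent: 3.485 mg/L × 592,000 L = 2063 g.
(a) Product at 58.9% available Cl: 2063 / 0.589 = 3503 g.

(b) After draining 39% and refilling: 143 × 0.61 + 19 × 0.39 = 94.64 ppm.
(b) Deficit to target: 114 − 94.64 = 19.36 mg/L.
(b) As CaCO₃: 19.36 mg/L × 138,000 L = 2672 g; ÷ 50 g/eq ÷ 2 = 26.72 mol Na₂CO₃.
(b) Mass: 26.72 × 106 = 2832 g.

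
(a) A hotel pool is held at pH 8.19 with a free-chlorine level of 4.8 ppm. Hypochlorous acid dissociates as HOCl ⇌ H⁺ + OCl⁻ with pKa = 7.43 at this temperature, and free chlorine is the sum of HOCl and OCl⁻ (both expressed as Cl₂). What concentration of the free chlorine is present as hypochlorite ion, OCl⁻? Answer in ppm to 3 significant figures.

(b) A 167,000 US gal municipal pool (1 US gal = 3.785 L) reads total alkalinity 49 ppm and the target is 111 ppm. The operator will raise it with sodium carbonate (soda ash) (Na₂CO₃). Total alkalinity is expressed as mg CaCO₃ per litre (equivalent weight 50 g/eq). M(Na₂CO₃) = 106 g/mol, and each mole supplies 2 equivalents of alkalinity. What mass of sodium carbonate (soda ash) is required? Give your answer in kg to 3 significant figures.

(a) [OCl⁻]/[HOCl] = 10^(pH − pKa) = 10^(8.19 − 7.43) = 10^0.76 = 5.754.
(a) Fraction as HOCl = 1 / (1 + 5.754) = 0.1481.
(a) OCl⁻ = (1 − 0.1481) × 4.8 ppm = 4.089 ppm.

(b) Volume: 167,000 US gal × 3.785 L/gal = 632,095 L.
(b) Alkalinity to add: (111 − 49) = 62 mg/L as CaCO₃ × 632,095 L = 39,190 g as CaCO₃.
(b) Equivalents: 39,190 g ÷ 50 g/eq = 783.8 eq.
(b) Each mole of Na₂CO₃ supplies 2 eq, so 783.8 / 2 = 391.9 mol.
(b) Mass: 391.9 mol × 106 g/mol = 41,540 g.

(a) 4.09 ppm; (b) 41.5 kg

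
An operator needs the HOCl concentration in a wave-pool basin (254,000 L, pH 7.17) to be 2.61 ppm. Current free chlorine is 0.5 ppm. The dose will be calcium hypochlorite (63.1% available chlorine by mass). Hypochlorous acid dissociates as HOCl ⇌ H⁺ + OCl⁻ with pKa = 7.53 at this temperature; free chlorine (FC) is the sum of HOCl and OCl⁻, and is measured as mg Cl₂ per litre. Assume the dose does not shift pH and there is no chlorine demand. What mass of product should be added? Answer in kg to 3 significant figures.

1.31 kg

[OCl⁻]/[HOCl] = 10^(pH − pKa) = 10^(7.17 − 7.53) = 0.4365; fraction as HOCl = 1/(1 + 0.4365) = 0.6961.
Free chlorine required for 2.61 ppm HOCl: 2.61 / 0.6961 = 3.749 ppm.
FC to add: 3.749 − 0.5 = 3.249 mg/L as Cl₂.
Cl₂ equivalent: 3.249 mg/L × 254,000 L = 825.3 g.
Product at 63.1% available Cl: 825.3 / 0.631 = 1308 g.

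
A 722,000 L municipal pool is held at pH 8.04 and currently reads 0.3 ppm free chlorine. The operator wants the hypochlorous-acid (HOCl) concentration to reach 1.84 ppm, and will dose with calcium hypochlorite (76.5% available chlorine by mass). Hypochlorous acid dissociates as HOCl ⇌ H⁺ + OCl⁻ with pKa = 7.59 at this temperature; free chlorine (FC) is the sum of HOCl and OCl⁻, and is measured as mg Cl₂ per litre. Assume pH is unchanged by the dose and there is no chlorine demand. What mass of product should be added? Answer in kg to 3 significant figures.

[OCl⁻]/[HOCl] = 10^(pH − pKa) = 10^(8.04 − 7.59) = 2.818; fraction as HOCl = 1/(1 + 2.818) = 0.2619.
Free chlorine required for 1.84 ppm HOCl: 1.84 / 0.2619 = 7.026 ppm.
FC to add: 7.026 − 0.3 = 6.726 mg/L as Cl₂.
Cl₂ equivalent: 6.726 mg/L × 722,000 L = 4856 g.
Product at 76.5% available Cl: 4856 / 0.765 = 6348 g.

6.35 kg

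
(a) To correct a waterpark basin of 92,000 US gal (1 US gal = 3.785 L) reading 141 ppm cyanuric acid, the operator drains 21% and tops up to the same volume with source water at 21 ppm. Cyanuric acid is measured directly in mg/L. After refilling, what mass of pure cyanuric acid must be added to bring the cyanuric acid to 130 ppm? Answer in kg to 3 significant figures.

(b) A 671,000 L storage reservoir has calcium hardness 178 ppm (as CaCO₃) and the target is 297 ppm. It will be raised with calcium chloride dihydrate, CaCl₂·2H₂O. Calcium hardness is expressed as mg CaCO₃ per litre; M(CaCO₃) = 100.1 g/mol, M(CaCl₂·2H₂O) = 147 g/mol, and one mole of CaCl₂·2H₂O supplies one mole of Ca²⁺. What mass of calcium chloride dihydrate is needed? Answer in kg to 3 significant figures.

(a) Volume: 92,000 US gal × 3.785 L/gal = 348,220 L.
(a) After draining 21% and refilling: 141 × 0.79 + 21 × 0.21 = 115.8 ppm.
(a) Deficit to target: 130 − 115.8 = 14.2 mg/L.
(a) Mass: 14.2 mg/L × 348,220 L = 4945 g cyanuric acid.

(b) Hardness to add: (297 − 178) = 119 mg/L as CaCO₃ × 671,000 L = 79,850 g as CaCO₃.
(b) Moles of Ca²⁺ (1 mol Ca²⁺ ≡ 1 mol CaCO₃): 79,850 / 100.1 g/mol = 797.7 mol.
(b) Mass of CaCl₂·2H₂O: 797.7 × 147 = 117,300 g.

(a) 4.94 kg; (b) 117 kg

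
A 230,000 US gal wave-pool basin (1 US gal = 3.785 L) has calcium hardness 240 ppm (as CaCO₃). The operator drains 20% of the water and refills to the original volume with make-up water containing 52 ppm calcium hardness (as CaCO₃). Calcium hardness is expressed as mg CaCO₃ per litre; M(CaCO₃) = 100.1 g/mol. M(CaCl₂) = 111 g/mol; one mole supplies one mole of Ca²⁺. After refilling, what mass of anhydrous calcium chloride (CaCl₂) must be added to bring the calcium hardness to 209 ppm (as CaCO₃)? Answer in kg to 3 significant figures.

Volume: 230,000 US gal × 3.785 L/gal = 870,550 L.
After draining 20% and refilling: 240 × 0.80 + 52 × 0.20 = 202.4 ppm.
Deficit to target: 209 − 202.4 = 6.6 mg/L.
As CaCO₃: 6.6 mg/L × 870,550 L = 5746 g; ÷ 100.1 = 57.4 mol Ca²⁺.
Mass: 57.4 × 111 = 6371 g.

6.37 kg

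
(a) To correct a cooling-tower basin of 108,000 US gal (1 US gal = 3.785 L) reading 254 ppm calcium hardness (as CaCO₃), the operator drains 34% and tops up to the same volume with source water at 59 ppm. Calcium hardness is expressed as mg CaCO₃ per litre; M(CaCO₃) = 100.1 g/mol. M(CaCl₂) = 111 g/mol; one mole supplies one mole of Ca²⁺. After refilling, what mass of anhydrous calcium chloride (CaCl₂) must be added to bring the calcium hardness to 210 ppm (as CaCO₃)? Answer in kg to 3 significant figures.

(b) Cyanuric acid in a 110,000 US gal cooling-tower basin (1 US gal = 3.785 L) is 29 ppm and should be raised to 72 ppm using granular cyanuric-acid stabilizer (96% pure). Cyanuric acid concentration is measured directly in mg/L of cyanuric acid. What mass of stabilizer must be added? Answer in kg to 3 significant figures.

(a) Volume: 108,000 US gal × 3.785 L/gal = 408,780 L.
(a) After draining 34% and refilling: 254 × 0.66 + 59 × 0.34 = 187.7 ppm.
(a) Deficit to target: 210 − 187.7 = 22.3 mg/L.
(a) As CaCO₃: 22.3 mg/L × 408,780 L = 9116 g; ÷ 100.1 = 91.07 mol Ca²⁺.
(a) Mass: 91.07 × 111 = 10,110 g.

(b) Volume: 110,000 US gal × 3.785 L/gal = 416,350 L.
(b) CYA to add: (72 − 29) = 43 mg/L × 416,350 L = 17,900 g cyanuric acid.
(b) At 96% purity: 17,900 / 0.96 = 18,650 g product.

(a) 10.1 kg; (b) 18.6 kg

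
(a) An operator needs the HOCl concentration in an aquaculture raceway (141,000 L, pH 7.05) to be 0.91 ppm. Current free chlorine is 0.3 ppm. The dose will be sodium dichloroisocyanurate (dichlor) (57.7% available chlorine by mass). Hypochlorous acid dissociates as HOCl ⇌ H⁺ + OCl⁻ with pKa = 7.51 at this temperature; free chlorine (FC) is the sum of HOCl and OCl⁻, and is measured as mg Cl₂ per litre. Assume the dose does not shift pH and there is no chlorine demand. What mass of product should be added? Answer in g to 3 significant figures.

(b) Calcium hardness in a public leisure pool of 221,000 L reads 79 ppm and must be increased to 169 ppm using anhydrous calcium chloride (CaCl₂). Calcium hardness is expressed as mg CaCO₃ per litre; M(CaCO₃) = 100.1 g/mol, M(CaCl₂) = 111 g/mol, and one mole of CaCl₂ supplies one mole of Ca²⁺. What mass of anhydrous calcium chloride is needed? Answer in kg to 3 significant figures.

(a) 226 g; (b) 22.1 kg

(a) [OCl⁻]/[HOCl] = 10^(pH − pKa) = 10^(7.05 − 7.51) = 0.3467; fraction as HOCl = 1/(1 + 0.3467) = 0.7425.
(a) Free chlorine required for 0.91 ppm HOCl: 0.91 / 0.7425 = 1.226 ppm.
(a) FC to add: 1.226 − 0.3 = 0.9255 mg/L as Cl₂.
(a) Cl₂ equivalent: 0.9255 mg/L × 141,000 L = 130.5 g.
(a) Product at 57.7% available Cl: 130.5 / 0.577 = 226.2 g.

(b) Hardness to add: (169 − 79) = 90 mg/L as CaCO₃ × 221,000 L = 19,890 g as CaCO₃.
(b) Moles of Ca²⁺ (1 mol Ca²⁺ ≡ 1 mol CaCO₃): 19,890 / 100.1 g/mol = 198.7 mol.
(b) Mass of CaCl₂: 198.7 × 111 = 22,060 g.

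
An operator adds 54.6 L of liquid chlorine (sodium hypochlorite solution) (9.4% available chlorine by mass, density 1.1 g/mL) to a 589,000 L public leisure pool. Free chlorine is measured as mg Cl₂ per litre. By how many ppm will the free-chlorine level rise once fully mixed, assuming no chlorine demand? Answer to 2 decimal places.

Mass of solution: 54.6 L × 1000 mL/L × 1.1 g/mL = 60,060 g.
Available chlorine delivered: 60,060 g × 0.094 = 5646 g as Cl₂.
Concentration rise: 5646 g / 589,000 L = 9.585 mg/L = 9.59 ppm.

9.59 ppm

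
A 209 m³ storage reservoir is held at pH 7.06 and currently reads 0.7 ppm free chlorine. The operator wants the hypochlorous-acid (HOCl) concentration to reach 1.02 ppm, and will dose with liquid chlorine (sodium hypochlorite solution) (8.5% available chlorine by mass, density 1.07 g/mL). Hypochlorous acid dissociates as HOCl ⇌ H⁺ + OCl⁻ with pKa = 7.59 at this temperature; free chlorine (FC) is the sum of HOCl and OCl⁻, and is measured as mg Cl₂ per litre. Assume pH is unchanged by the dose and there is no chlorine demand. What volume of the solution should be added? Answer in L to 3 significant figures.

1.43 L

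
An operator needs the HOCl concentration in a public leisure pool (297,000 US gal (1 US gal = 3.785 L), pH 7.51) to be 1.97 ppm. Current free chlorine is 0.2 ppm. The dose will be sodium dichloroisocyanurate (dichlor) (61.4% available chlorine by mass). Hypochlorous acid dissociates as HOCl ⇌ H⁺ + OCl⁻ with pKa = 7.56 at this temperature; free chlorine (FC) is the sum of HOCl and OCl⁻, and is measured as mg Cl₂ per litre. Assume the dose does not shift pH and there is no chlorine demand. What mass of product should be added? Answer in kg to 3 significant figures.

6.46 kg

Volume: 297,000 US gal × 3.785 L/gal = 1,124,145 L.
[OCl⁻]/[HOCl] = 10^(pH − pKa) = 10^(7.51 − 7.56) = 0.8913; fraction as HOCl = 1/(1 + 0.8913) = 0.5288.
Free chlorine required for 1.97 ppm HOCl: 1.97 / 0.5288 = 3.726 ppm.
FC to add: 3.726 − 0.2 = 3.526 mg/L as Cl₂.
Cl₂ equivalent: 3.526 mg/L × 1,124,145 L = 3963 g.
Product at 61.4% available Cl: 3963 / 0.614 = 6455 g.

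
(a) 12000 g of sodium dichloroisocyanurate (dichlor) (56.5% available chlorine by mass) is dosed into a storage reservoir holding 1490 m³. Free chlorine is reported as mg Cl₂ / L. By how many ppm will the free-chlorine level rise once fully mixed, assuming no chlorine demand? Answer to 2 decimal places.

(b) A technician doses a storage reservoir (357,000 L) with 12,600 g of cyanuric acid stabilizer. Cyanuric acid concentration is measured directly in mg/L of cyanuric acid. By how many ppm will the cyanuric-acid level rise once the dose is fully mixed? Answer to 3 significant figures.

(a) 4.55 ppm; (b) 35.3 ppm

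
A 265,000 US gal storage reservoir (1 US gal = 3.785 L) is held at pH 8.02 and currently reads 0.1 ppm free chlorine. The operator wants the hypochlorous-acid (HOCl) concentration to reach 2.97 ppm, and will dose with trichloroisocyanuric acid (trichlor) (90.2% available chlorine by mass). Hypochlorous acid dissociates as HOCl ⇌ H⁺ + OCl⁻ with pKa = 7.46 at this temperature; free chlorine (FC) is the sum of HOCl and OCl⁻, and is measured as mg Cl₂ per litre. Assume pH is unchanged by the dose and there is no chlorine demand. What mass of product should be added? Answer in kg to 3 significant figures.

15.2 kg

Volume: 265,000 US gal × 3.785 L/gal = 1,003,025 L.
[OCl⁻]/[HOCl] = 10^(pH − pKa) = 10^(8.02 − 7.46) = 3.631; fraction as HOCl = 1/(1 + 3.631) = 0.2159.
Free chlorine required for 2.97 ppm HOCl: 2.97 / 0.2159 = 13.75 ppm.
FC to add: 13.75 − 0.1 = 13.65 mg/L as Cl₂.
Cl₂ equivalent: 13.65 mg/L × 1,003,025 L = 13,690 g.
Product at 90.2% available Cl: 13,690 / 0.902 = 15,180 g.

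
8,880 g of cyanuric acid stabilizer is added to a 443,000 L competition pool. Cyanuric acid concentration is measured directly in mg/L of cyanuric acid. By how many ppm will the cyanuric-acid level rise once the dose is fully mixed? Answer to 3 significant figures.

20.0 ppm

Rise: 8,880 g / 443,000 L × 1000 = 20.05 mg/L.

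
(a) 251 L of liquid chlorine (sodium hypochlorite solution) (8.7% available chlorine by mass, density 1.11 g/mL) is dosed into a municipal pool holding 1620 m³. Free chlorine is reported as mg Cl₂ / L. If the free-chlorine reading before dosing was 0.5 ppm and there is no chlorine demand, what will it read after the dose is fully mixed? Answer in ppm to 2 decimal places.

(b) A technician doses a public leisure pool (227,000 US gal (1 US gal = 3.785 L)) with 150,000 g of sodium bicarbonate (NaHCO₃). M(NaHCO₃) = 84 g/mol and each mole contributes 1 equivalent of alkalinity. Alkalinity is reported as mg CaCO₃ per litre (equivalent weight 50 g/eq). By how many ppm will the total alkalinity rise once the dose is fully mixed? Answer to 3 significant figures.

(a) 15.46 ppm; (b) 104 ppm

(a) Volume: 1620 m³ = 1,620,000 L.
(a) Mass of solution: 251 L × 1000 mL/L × 1.11 g/mL = 278,600 g.
(a) Available chlorine delivered: 278,600 g × 0.087 = 24,240 g as Cl₂.
(a) Concentration rise: 24,240 g / 1,620,000 L = 14.96 mg/L = 14.96 ppm.
(a) Final FC: 0.5 + 14.96 = 15.46 ppm.

(b) Volume: 227,000 US gal × 3.785 L/gal = 859,195 L.
(b) Moles of NaHCO₃: 150,000 g ÷ 84 g/mol = 1786 mol → 1786 eq of alkalinity.
(b) As CaCO₃: 1786 eq × 50 g/eq = 89,290 g.
(b) Rise: 89,290 g / 859,195 L × 1000 = 103.9 mg/L.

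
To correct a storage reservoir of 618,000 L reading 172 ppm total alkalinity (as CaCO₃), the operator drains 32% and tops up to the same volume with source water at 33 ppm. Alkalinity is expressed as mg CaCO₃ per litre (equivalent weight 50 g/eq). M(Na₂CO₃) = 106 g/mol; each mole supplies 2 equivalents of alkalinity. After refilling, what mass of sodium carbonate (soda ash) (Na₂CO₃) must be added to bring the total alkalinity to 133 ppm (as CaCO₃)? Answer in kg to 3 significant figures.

3.59 kg

After draining 32% and refilling: 172 × 0.68 + 33 × 0.32 = 127.52 ppm.
Deficit to target: 133 − 127.52 = 5.48 mg/L.
As CaCO₃: 5.48 mg/L × 618,000 L = 3387 g; ÷ 50 g/eq ÷ 2 = 33.87 mol Na₂CO₃.
Mass: 33.87 × 106 = 3590 g.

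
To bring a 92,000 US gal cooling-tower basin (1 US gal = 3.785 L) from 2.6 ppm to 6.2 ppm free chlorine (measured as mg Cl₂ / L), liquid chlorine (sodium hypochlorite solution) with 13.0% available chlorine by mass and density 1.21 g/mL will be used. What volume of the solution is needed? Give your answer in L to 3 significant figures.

Volume: 92,000 US gal × 3.785 L/gal = 348,220 L.
Chlorine deficit: 6.2 − 2.6 = 3.6 ppm = 3.6 mg/L as Cl₂.
Cl₂ equivalent needed: 3.6 mg/L × 348,220 L = 1,254,000 mg = 1254 g.
Product at 13.0% available chlorine: 1254 / 0.13 = 9643 g.
Volume at density 1.21 g/mL: 9643 g ÷ 1.21 g/mL = 7969 mL.

7.97 L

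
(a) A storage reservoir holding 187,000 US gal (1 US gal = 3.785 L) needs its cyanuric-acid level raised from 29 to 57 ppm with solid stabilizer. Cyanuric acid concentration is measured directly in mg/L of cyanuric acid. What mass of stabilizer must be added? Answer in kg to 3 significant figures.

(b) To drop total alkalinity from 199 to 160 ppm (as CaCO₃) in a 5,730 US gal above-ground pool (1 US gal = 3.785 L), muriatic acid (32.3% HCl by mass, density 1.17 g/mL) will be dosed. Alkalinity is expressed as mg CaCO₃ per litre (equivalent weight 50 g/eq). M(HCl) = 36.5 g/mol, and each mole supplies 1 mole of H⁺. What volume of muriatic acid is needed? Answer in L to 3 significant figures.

(a) Volume: 187,000 US gal × 3.785 L/gal = 707,795 L.
(a) CYA to add: (57 − 29) = 28 mg/L × 707,795 L = 19,820 g cyanuric acid.

(b) Volume: 5,730 US gal × 3.785 L/gal = 21,688 L.
(b) Alkalinity to neutralize: (199 − 160) = 39 mg/L as CaCO₃ × 21,688 L = 845.8 g as CaCO₃.
(b) Equivalents of H⁺ required: 845.8 ÷ 50 g/eq = 16.92 eq = 16.92 mol HCl.
(b) Mass of HCl: 16.92 × 36.5 = 617.5 g.
(b) Mass of 32.3% solution: 617.5 / 0.323 = 1912 g.
(b) Volume: 1912 g ÷ 1.17 g/mL = 1634 mL.

(a) 19.8 kg; (b) 1.63 L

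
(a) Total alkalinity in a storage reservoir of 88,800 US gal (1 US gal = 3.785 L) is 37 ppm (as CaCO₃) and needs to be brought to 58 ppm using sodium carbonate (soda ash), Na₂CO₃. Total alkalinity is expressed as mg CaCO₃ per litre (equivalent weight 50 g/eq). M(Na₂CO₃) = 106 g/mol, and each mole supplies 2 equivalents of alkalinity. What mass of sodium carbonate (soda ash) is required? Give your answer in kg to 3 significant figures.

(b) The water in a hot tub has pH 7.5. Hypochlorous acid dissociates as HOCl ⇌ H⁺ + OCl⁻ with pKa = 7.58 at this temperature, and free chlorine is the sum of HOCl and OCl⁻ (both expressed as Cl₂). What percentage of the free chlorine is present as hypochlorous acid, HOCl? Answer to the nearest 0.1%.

(a) 7.48 kg; (b) 54.6%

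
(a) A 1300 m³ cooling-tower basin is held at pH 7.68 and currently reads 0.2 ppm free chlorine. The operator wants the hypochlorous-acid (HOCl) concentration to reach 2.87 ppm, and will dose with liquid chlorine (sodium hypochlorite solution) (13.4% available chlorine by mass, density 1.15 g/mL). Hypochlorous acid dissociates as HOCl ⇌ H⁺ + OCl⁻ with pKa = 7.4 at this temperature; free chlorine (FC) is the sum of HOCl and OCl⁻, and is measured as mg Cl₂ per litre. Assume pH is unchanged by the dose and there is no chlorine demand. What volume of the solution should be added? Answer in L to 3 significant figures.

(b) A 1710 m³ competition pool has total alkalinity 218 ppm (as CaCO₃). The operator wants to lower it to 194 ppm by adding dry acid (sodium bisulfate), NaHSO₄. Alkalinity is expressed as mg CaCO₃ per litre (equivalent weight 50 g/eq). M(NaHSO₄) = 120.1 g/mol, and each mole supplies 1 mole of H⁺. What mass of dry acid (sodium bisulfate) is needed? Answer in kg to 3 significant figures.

(a) 68.7 L; (b) 98.6 kg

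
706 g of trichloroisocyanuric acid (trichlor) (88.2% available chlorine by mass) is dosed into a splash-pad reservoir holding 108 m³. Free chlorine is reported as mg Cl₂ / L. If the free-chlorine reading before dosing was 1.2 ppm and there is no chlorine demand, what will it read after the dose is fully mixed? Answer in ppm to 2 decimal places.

6.97 ppm

Volume: 108 m³ = 108,000 L.
Available chlorine delivered: 706 g × 0.882 = 622.7 g as Cl₂.
Concentration rise: 622.7 g / 108,000 L = 5.766 mg/L = 5.77 ppm.
Final FC: 1.2 + 5.77 = 6.97 ppm.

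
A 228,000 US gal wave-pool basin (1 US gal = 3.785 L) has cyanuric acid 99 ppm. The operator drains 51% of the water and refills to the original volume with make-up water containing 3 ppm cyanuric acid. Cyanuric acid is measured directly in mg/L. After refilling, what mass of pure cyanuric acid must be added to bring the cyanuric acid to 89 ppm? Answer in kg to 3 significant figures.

33.6 kg

Volume: 228,000 US gal × 3.785 L/gal = 862,980 L.
After draining 51% and refilling: 99 × 0.49 + 3 × 0.51 = 50.04 ppm.
Deficit to target: 89 − 50.04 = 38.96 mg/L.
Mass: 38.96 mg/L × 862,980 L = 33,620 g cyanuric acid.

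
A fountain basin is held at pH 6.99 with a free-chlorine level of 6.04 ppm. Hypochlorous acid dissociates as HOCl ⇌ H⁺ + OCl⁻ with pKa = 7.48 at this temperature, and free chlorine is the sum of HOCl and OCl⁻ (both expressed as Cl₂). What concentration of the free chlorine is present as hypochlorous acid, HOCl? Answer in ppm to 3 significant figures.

4.56 ppm

[OCl⁻]/[HOCl] = 10^(pH − pKa) = 10^(6.99 − 7.48) = 10^-0.49 = 0.3236.
Fraction as HOCl = 1 / (1 + 0.3236) = 0.7555.
HOCl = 0.7555 × 6.04 ppm = 4.563 ppm.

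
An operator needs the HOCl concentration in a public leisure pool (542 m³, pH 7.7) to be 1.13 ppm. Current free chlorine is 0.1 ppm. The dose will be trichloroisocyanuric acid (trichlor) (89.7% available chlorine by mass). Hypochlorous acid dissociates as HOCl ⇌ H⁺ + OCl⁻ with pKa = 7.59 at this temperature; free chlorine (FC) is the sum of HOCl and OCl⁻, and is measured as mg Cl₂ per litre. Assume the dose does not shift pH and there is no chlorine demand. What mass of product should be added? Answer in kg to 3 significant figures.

Volume: 542 m³ = 542,000 L.
[OCl⁻]/[HOCl] = 10^(pH − pKa) = 10^(7.7 − 7.59) = 1.288; fraction as HOCl = 1/(1 + 1.288) = 0.437.
Free chlorine required for 1.13 ppm HOCl: 1.13 / 0.437 = 2.586 ppm.
FC to add: 2.586 − 0.1 = 2.486 mg/L as Cl₂.
Cl₂ equivalent: 2.486 mg/L × 542,000 L = 1347 g.
Product at 89.7% available Cl: 1347 / 0.897 = 1502 g.

1.50 kg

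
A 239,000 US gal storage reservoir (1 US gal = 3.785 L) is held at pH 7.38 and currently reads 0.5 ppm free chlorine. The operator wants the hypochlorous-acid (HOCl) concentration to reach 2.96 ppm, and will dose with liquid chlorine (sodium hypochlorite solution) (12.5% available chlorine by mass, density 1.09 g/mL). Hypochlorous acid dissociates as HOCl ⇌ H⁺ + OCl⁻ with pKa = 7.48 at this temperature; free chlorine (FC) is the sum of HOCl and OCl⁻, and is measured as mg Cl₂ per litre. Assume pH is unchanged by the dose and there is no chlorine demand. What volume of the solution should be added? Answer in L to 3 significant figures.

31.9 L

Volume: 239,000 US gal × 3.785 L/gal = 904,615 L.
[OCl⁻]/[HOCl] = 10^(pH − pKa) = 10^(7.38 − 7.48) = 0.7943; fraction as HOCl = 1/(1 + 0.7943) = 0.5573.
Free chlorine required for 2.96 ppm HOCl: 2.96 / 0.5573 = 5.311 ppm.
FC to add: 5.311 − 0.5 = 4.811 mg/L as Cl₂.
Cl₂ equivalent: 4.811 mg/L × 904,615 L = 4352 g.
Product at 12.5% available Cl: 4352 / 0.125 = 34,820 g.
Volume: 34,820 g ÷ 1.09 g/mL = 31,940 mL.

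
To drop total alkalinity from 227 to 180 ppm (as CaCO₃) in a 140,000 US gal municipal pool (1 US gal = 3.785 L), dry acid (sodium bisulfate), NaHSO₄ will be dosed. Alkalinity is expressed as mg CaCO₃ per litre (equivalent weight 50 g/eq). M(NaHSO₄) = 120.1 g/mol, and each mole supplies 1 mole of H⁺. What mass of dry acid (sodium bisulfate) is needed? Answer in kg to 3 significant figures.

59.8 kg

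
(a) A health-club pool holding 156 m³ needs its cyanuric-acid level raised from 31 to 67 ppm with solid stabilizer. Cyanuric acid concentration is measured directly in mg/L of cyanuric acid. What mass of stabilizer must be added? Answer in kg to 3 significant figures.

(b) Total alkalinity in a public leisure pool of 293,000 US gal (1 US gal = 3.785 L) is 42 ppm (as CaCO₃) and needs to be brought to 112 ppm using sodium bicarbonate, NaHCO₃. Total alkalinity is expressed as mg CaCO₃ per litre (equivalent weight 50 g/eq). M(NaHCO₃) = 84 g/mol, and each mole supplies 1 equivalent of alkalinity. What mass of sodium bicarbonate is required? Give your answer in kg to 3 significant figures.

(a) 5.62 kg; (b) 130 kg

(a) Volume: 156 m³ = 156,000 L.
(a) CYA to add: (67 − 31) = 36 mg/L × 156,000 L = 5616 g cyanuric acid.

(b) Volume: 293,000 US gal × 3.785 L/gal = 1,109,005 L.
(b) Alkalinity to add: (112 − 42) = 70 mg/L as CaCO₃ × 1,109,005 L = 77,630 g as CaCO₃.
(b) Equivalents: 77,630 g ÷ 50 g/eq = 1553 eq.
(b) NaHCO₃ supplies 1 eq per mole → 1553 mol.
(b) Mass: 1553 mol × 84 g/mol = 130,400 g.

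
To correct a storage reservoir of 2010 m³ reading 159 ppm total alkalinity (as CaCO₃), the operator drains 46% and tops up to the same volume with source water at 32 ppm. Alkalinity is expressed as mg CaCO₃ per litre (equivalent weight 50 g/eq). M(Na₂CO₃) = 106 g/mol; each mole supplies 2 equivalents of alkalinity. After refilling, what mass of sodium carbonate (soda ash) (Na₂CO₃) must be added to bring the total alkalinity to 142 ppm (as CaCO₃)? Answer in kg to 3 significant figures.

Volume: 2010 m³ = 2,010,000 L.
After draining 46% and refilling: 159 × 0.54 + 32 × 0.46 = 100.58 ppm.
Deficit to target: 142 − 100.58 = 41.42 mg/L.
As CaCO₃: 41.42 mg/L × 2,010,000 L = 83,250 g; ÷ 50 g/eq ÷ 2 = 832.5 mol Na₂CO₃.
Mass: 832.5 × 106 = 88,250 g.

88.2 kg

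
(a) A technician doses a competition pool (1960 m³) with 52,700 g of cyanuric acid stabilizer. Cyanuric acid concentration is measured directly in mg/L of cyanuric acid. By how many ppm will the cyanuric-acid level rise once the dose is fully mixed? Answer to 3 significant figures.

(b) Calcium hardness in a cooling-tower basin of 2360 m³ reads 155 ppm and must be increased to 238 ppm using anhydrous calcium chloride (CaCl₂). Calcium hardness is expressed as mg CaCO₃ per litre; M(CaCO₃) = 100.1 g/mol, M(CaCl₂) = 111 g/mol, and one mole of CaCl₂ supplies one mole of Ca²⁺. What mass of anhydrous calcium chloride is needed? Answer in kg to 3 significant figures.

(a) 26.9 ppm; (b) 217 kg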